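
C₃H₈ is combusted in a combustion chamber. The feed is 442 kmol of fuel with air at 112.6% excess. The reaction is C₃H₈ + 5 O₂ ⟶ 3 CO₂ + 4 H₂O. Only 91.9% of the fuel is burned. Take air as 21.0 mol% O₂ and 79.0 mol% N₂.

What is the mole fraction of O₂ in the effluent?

Stoichiometric O₂ = 5 × 442 = 2210 kmol; O₂ fed = 2210 × 2.126 = 4698 kmol.
N₂ fed = 4698 × 79/21 = 17680 kmol.
Fuel reacted = 0.919 × 442 → ξ = 406.2 kmol.
Outlet (n = n₀ + ν ξ):
  C₃H₈: 442 − 1(406.2) = 35.8
  O₂: 4698 − 5(406.2) = 2667
  N₂: 17680 (inert)
  CO₂: 0 + 3(406.2) = 1219
  H₂O: 0 + 4(406.2) = 1625
Total out = 23220 kmol; y_O₂ = 2667 / 23220 = 0.1149.

0.115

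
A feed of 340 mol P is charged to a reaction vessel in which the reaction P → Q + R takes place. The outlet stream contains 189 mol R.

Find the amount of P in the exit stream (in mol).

151 mol

For R: n = n₀ + 1ξ → 189 = 0 + 1ξ, giving ξ = 189 mol.
Outlet amounts (n = n₀ + ν ξ):
  P: 340 − 1(189) = 151
  Q: 0 + 1(189) = 189
  R: 0 + 1(189) = 189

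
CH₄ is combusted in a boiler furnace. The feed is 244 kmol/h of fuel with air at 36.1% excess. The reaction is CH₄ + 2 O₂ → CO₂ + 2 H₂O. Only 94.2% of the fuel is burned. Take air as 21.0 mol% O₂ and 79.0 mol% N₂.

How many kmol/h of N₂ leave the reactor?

Stoichiometric O₂ = 2 × 244 = 488 kmol/h; O₂ fed = 488 × 1.361 = 664.2 kmol/h.
N₂ fed = 664.2 × 79/21 = 2499 kmol/h.
Fuel reacted = 0.942 × 244 → ξ = 229.8 kmol/h.
Outlet (n = n₀ + ν ξ):
  CH₄: 244 − 1(229.8) = 14.15
  O₂: 664.2 − 2(229.8) = 204.5
  N₂: 2499 (inert)
  CO₂: 0 + 1(229.8) = 229.8
  H₂O: 0 + 2(229.8) = 459.7

2500 kmol/h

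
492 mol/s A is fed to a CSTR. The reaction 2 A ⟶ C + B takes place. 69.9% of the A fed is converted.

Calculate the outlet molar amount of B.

A reacted = 0.699 × 492 = 343.9 mol/s; ν_A = −2, so ξ = 343.9/2 = 172 mol/s.
Outlet amounts (n = n₀ + ν ξ):
  A: 492 − 2(172) = 148.1
  C: 0 + 1(172) = 172
  B: 0 + 1(172) = 172

172 mol/s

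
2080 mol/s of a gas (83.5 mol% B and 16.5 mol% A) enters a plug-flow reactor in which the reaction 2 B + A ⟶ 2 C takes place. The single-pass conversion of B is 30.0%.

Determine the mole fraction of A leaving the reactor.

0.0454

B reacted = 0.3 × 1737 = 521 mol/s; ν_B = −2, so ξ = 521/2 = 260.5 mol/s.
Outlet amounts (n = n₀ + ν ξ):
  B: 1737 − 2(260.5) = 1216
  A: 343.2 − 1(260.5) = 82.68
  C: 0 + 2(260.5) = 521
Total out = 1819 mol/s; y_A = 82.68 / 1819 = 0.04544.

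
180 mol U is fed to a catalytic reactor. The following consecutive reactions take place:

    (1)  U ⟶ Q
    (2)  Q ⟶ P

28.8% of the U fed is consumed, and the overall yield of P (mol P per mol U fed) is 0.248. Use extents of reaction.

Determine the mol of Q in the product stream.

Conversion of U: U consumed = 1ξ₁ = 0.288 × 180 → ξ₁ = 51.84 mol.
Yield of P: 1ξ₂ / 180 = 0.248 → ξ₂ = 44.64 mol.
Outlet amounts (n = n₀ + Σ ν·ξ):
  U: 180 − 1(51.84) = 128.2
  Q: 0 + 1(51.84) − 1(44.64) = 7.2
  P: 0 + 1(44.64) = 44.64

7.2 mol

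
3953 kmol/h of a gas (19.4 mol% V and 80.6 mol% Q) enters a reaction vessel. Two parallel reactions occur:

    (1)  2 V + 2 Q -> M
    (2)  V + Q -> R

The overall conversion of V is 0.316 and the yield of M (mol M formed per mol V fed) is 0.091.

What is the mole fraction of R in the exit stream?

Yield of M: 1ξ₁ / 766.9 = 0.091 → ξ₁ = 69.79 kmol/h.
Conversion of V: 2ξ₁ + 1ξ₂ = 0.316 × 766.9 = 242.3 → ξ₂ = 102.8 kmol/h.
Outlet amounts (n = n₀ + Σ ν·ξ):
  V: 766.9 − 2(69.79) − 1(102.8) = 524.5
  Q: 3186 − 2(69.79) − 1(102.8) = 2944
  M: 0 + 1(69.79) = 69.79
  R: 0 + 1(102.8) = 102.8
Total out = 3641 kmol/h; y_R = 102.8 / 3641 = 0.02822.

0.0282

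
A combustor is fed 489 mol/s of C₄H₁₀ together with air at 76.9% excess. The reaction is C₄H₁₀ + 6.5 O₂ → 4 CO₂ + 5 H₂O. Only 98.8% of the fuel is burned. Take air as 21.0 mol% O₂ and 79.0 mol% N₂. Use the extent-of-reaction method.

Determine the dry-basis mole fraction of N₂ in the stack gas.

0.827

Stoichiometric O₂ = 6.5 × 489 = 3178 mol/s; O₂ fed = 3178 × 1.769 = 5623 mol/s.
N₂ fed = 5623 × 79/21 = 21150 mol/s.
Fuel reacted = 0.988 × 489 → ξ = 483.1 mol/s.
Outlet (n = n₀ + ν ξ):
  C₄H₁₀: 489 − 1(483.1) = 5.868
  O₂: 5623 − 6.5(483.1) = 2482
  N₂: 21150 (inert)
  CO₂: 0 + 4(483.1) = 1933
  H₂O: 0 + 5(483.1) = 2416
Dry total = 25570 mol/s; y_N₂ (dry) = 21150 / 25570 = 0.8271.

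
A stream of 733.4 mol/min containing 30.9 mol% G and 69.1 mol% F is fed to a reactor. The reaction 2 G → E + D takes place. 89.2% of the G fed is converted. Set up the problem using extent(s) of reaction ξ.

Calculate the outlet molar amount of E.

G reacted = 0.892 × 226.6 = 202.1 mol/min; ν_G = −2, so ξ = 202.1/2 = 101.1 mol/min.
Outlet amounts (n = n₀ + ν ξ):
  G: 226.6 − 2(101.1) = 24.48
  E: 0 + 1(101.1) = 101.1
  D: 0 + 1(101.1) = 101.1
  F: 506.8 (inert)

101 mol/min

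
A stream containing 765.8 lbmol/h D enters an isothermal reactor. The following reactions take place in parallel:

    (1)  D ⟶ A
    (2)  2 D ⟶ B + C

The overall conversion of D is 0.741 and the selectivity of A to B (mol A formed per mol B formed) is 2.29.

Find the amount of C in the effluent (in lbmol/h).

Conversion of D: D consumed = 0.741 × 765.8 = 567.5 lbmol/h = 1ξ₁ + 2ξ₂.
Selectivity: 1ξ₁ / (1ξ₂) = 2.29 → ξ₁ = 2.29 ξ₂.
Substitute: (1·2.29 + 2) ξ₂ = 567.5 → ξ₂ = 132.3 lbmol/h, ξ₁ = 302.9 lbmol/h.
Outlet amounts (n = n₀ + Σ ν·ξ):
  D: 765.8 − 1(302.9) − 2(132.3) = 198.3
  A: 0 + 1(302.9) = 302.9
  B: 0 + 1(132.3) = 132.3
  C: 0 + 1(132.3) = 132.3

132 lbmol/h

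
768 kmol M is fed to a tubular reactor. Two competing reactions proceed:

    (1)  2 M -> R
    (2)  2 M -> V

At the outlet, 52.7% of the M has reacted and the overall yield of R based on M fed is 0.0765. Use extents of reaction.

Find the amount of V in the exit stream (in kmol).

144 kmol

Yield of R: 1ξ₁ / 768 = 0.0765 → ξ₁ = 58.75 kmol.
Conversion of M: 2ξ₁ + 2ξ₂ = 0.527 × 768 = 404.7 → ξ₂ = 143.6 kmol.
Outlet amounts (n = n₀ + Σ ν·ξ):
  M: 768 − 2(58.75) − 2(143.6) = 363.3
  R: 0 + 1(58.75) = 58.75
  V: 0 + 1(143.6) = 143.6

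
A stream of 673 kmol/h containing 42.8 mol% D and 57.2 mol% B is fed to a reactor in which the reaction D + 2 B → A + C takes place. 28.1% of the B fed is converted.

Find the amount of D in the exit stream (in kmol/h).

234 kmol/h

B reacted = 0.281 × 385 = 108.2 kmol/h; ν_B = −2, so ξ = 108.2/2 = 54.09 kmol/h.
Outlet amounts (n = n₀ + ν ξ):
  D: 288 − 1(54.09) = 234
  B: 385 − 2(54.09) = 276.8
  A: 0 + 1(54.09) = 54.09
  C: 0 + 1(54.09) = 54.09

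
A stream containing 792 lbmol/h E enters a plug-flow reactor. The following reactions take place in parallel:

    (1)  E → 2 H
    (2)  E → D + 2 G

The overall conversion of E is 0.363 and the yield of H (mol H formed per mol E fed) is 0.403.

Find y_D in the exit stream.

0.106

Yield of H: 2ξ₁ / 792 = 0.403 → ξ₁ = 159.6 lbmol/h.
Conversion of E: 1ξ₁ + 1ξ₂ = 0.363 × 792 = 287.5 → ξ₂ = 127.9 lbmol/h.
Outlet amounts (n = n₀ + Σ ν·ξ):
  E: 792 − 1(159.6) − 1(127.9) = 504.5
  H: 0 + 2(159.6) = 319.2
  D: 0 + 1(127.9) = 127.9
  G: 0 + 2(127.9) = 255.8
Total out = 1207 lbmol/h; y_D = 127.9 / 1207 = 0.1059.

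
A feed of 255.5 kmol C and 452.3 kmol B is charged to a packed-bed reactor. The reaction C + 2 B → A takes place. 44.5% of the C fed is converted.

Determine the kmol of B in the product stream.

C reacted = 0.445 × 255.5 = 113.7 kmol; ν_C = −1, so ξ = 113.7/1 = 113.7 kmol.
Outlet amounts (n = n₀ + ν ξ):
  C: 255.5 − 1(113.7) = 141.8
  B: 452.3 − 2(113.7) = 224.9
  A: 0 + 1(113.7) = 113.7

225 kmol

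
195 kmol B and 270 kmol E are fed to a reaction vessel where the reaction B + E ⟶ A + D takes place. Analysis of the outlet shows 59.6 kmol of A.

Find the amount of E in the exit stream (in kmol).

210 kmol

For A: n = n₀ + 1ξ → 59.6 = 0 + 1ξ, giving ξ = 59.6 kmol.
Outlet amounts (n = n₀ + ν ξ):
  B: 195 − 1(59.6) = 135.4
  E: 270 − 1(59.6) = 210.4
  A: 0 + 1(59.6) = 59.6
  D: 0 + 1(59.6) = 59.6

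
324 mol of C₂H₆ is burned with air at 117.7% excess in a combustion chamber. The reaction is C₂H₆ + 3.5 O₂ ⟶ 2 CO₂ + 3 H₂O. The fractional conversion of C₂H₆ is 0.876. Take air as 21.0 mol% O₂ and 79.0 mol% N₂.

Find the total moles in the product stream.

Stoichiometric O₂ = 3.5 × 324 = 1134 mol; O₂ fed = 1134 × 2.177 = 2469 mol.
N₂ fed = 2469 × 79/21 = 9287 mol.
Fuel reacted = 0.876 × 324 → ξ = 283.8 mol.
Outlet (n = n₀ + ν ξ):
  C₂H₆: 324 − 1(283.8) = 40.18
  O₂: 2469 − 3.5(283.8) = 1475
  N₂: 9287 (inert)
  CO₂: 0 + 2(283.8) = 567.6
  H₂O: 0 + 3(283.8) = 851.5
Total out = 40.18 + 1475 + 9287 + 567.6 + 851.5 = 12220 mol.

12200 mol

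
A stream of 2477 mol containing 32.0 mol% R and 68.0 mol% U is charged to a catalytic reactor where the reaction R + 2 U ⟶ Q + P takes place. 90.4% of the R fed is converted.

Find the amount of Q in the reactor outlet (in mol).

R reacted = 0.904 × 792.6 = 716.5 mol; ν_R = −1, so ξ = 716.5/1 = 716.5 mol.
Outlet amounts (n = n₀ + ν ξ):
  R: 792.6 − 1(716.5) = 76.09
  U: 1684 − 2(716.5) = 251.3
  Q: 0 + 1(716.5) = 716.5
  P: 0 + 1(716.5) = 716.5

717 mol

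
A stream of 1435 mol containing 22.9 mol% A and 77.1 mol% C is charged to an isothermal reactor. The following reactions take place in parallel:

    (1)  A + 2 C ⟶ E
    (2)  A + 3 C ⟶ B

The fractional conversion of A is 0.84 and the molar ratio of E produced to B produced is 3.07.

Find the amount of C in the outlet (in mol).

486 mol

Conversion of A: A consumed = 0.84 × 328.6 = 276 mol = 1ξ₁ + 1ξ₂.
Selectivity: 1ξ₁ / (1ξ₂) = 3.07 → ξ₁ = 3.07 ξ₂.
Substitute: (1·3.07 + 1) ξ₂ = 276 → ξ₂ = 67.82 mol, ξ₁ = 208.2 mol.
Outlet amounts (n = n₀ + Σ ν·ξ):
  A: 328.6 − 1(208.2) − 1(67.82) = 52.58
  C: 1106 − 2(208.2) − 3(67.82) = 486.5
  E: 0 + 1(208.2) = 208.2
  B: 0 + 1(67.82) = 67.82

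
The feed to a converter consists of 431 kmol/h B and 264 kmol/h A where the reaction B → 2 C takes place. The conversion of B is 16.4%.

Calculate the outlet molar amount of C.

B reacted = 0.164 × 431 = 70.68 kmol/h; ν_B = −1, so ξ = 70.68/1 = 70.68 kmol/h.
Outlet amounts (n = n₀ + ν ξ):
  B: 431 − 1(70.68) = 360.3
  C: 0 + 2(70.68) = 141.4
  A: 264 (inert)

141 kmol/h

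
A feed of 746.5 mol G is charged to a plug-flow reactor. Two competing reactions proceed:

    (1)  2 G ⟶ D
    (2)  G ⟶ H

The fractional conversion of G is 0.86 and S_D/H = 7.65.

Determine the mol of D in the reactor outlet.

301 mol

Conversion of G: G consumed = 0.86 × 746.5 = 642 mol = 2ξ₁ + 1ξ₂.
Selectivity: 1ξ₁ / (1ξ₂) = 7.65 → ξ₁ = 7.65 ξ₂.
Substitute: (2·7.65 + 1) ξ₂ = 642 → ξ₂ = 39.39 mol, ξ₁ = 301.3 mol.
Outlet amounts (n = n₀ + Σ ν·ξ):
  G: 746.5 − 2(301.3) − 1(39.39) = 104.5
  D: 0 + 1(301.3) = 301.3
  H: 0 + 1(39.39) = 39.39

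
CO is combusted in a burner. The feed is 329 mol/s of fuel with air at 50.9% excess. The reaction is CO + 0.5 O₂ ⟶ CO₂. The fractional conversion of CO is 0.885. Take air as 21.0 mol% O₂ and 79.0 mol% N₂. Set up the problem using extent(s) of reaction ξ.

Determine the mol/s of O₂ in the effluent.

103 mol/s

Stoichiometric O₂ = 0.5 × 329 = 164.5 mol/s; O₂ fed = 164.5 × 1.509 = 248.2 mol/s.
N₂ fed = 248.2 × 79/21 = 933.8 mol/s.
Fuel reacted = 0.885 × 329 → ξ = 291.2 mol/s.
Outlet (n = n₀ + ν ξ):
  CO: 329 − 1(291.2) = 37.83
  O₂: 248.2 − 0.5(291.2) = 102.6
  N₂: 933.8 (inert)
  CO₂: 0 + 1(291.2) = 291.2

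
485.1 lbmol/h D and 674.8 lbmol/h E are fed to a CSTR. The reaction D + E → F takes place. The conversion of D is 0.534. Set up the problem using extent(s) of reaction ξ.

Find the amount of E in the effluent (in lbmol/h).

416 lbmol/h

D reacted = 0.534 × 485.1 = 259 lbmol/h; ν_D = −1, so ξ = 259/1 = 259 lbmol/h.
Outlet amounts (n = n₀ + ν ξ):
  D: 485.1 − 1(259) = 226.1
  E: 674.8 − 1(259) = 415.8
  F: 0 + 1(259) = 259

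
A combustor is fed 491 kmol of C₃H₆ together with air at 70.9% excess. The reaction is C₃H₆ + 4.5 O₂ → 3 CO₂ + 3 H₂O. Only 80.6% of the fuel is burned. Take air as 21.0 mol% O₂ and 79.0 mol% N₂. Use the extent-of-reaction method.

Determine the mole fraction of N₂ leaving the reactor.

0.761

Stoichiometric O₂ = 4.5 × 491 = 2210 kmol; O₂ fed = 2210 × 1.709 = 3776 kmol.
N₂ fed = 3776 × 79/21 = 14210 kmol.
Fuel reacted = 0.806 × 491 → ξ = 395.7 kmol.
Outlet (n = n₀ + ν ξ):
  C₃H₆: 491 − 1(395.7) = 95.25
  O₂: 3776 − 4.5(395.7) = 1995
  N₂: 14210 (inert)
  CO₂: 0 + 3(395.7) = 1187
  H₂O: 0 + 3(395.7) = 1187
Total out = 18670 kmol; y_N₂ = 14210 / 18670 = 0.7609.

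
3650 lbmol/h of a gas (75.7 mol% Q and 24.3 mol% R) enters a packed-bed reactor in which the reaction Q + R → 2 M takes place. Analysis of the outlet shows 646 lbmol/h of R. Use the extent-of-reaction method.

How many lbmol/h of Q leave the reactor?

For R: n = n₀ − 1ξ → 646 = 887 − 1ξ, giving ξ = 241 lbmol/h.
Outlet amounts (n = n₀ + ν ξ):
  Q: 2763 − 1(241) = 2522
  R: 887 − 1(241) = 646
  M: 0 + 2(241) = 481.9

2520 lbmol/h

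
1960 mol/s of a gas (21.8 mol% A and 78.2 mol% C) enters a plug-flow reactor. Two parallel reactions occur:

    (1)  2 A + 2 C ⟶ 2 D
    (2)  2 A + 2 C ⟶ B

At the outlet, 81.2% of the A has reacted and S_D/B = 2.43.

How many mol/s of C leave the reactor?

Conversion of A: A consumed = 0.812 × 427.3 = 347 mol/s = 2ξ₁ + 2ξ₂.
Selectivity: 2ξ₁ / (1ξ₂) = 2.43 → ξ₁ = 1.215 ξ₂.
Substitute: (2·1.215 + 2) ξ₂ = 347 → ξ₂ = 78.32 mol/s, ξ₁ = 95.16 mol/s.
Outlet amounts (n = n₀ + Σ ν·ξ):
  A: 427.3 − 2(95.16) − 2(78.32) = 80.33
  C: 1533 − 2(95.16) − 2(78.32) = 1186
  D: 0 + 2(95.16) = 190.3
  B: 0 + 1(78.32) = 78.32

1190 mol/s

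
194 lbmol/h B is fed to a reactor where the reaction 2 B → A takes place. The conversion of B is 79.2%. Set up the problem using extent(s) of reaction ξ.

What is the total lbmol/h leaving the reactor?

117 lbmol/h

B reacted = 0.792 × 194 = 153.6 lbmol/h; ν_B = −2, so ξ = 153.6/2 = 76.82 lbmol/h.
Outlet amounts (n = n₀ + ν ξ):
  B: 194 − 2(76.82) = 40.35
  A: 0 + 1(76.82) = 76.82
Total out = 40.35 + 76.82 = 117.2 lbmol/h.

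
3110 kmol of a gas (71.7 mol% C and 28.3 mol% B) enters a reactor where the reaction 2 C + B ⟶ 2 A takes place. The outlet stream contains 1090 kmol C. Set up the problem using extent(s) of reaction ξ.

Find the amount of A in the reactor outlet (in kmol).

For C: n = n₀ − 2ξ → 1090 = 2230 − 2ξ, giving ξ = 569.9 kmol.
Outlet amounts (n = n₀ + ν ξ):
  C: 2230 − 2(569.9) = 1090
  B: 880.1 − 1(569.9) = 310.2
  A: 0 + 2(569.9) = 1140

1140 kmol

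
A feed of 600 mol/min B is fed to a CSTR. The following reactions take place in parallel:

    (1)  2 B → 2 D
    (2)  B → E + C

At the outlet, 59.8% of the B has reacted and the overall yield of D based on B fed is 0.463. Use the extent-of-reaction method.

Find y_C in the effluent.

0.119

Yield of D: 2ξ₁ / 600 = 0.463 → ξ₁ = 138.9 mol/min.
Conversion of B: 2ξ₁ + 1ξ₂ = 0.598 × 600 = 358.8 → ξ₂ = 81 mol/min.
Outlet amounts (n = n₀ + Σ ν·ξ):
  B: 600 − 2(138.9) − 1(81) = 241.2
  D: 0 + 2(138.9) = 277.8
  E: 0 + 1(81) = 81
  C: 0 + 1(81) = 81
Total out = 681 mol/min; y_C = 81 / 681 = 0.1189.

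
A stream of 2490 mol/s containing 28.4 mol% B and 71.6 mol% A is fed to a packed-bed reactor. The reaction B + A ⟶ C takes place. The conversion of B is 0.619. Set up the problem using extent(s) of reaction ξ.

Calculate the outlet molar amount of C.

B reacted = 0.619 × 707.2 = 437.7 mol/s; ν_B = −1, so ξ = 437.7/1 = 437.7 mol/s.
Outlet amounts (n = n₀ + ν ξ):
  B: 707.2 − 1(437.7) = 269.4
  A: 1783 − 1(437.7) = 1345
  C: 0 + 1(437.7) = 437.7

438 mol/s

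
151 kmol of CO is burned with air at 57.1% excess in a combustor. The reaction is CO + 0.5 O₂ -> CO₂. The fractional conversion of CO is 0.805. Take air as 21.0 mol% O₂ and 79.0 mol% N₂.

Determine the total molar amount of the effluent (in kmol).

655 kmol

Stoichiometric O₂ = 0.5 × 151 = 75.5 kmol; O₂ fed = 75.5 × 1.571 = 118.6 kmol.
N₂ fed = 118.6 × 79/21 = 446.2 kmol.
Fuel reacted = 0.805 × 151 → ξ = 121.6 kmol.
Outlet (n = n₀ + ν ξ):
  CO: 151 − 1(121.6) = 29.44
  O₂: 118.6 − 0.5(121.6) = 57.83
  N₂: 446.2 (inert)
  CO₂: 0 + 1(121.6) = 121.6
Total out = 29.44 + 57.83 + 446.2 + 121.6 = 655 kmol.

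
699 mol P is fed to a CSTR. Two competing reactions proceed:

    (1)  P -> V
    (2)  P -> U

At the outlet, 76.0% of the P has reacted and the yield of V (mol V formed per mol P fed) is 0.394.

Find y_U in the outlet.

0.366

Yield of V: 1ξ₁ / 699 = 0.394 → ξ₁ = 275.4 mol.
Conversion of P: 1ξ₁ + 1ξ₂ = 0.76 × 699 = 531.2 → ξ₂ = 255.8 mol.
Outlet amounts (n = n₀ + Σ ν·ξ):
  P: 699 − 1(275.4) − 1(255.8) = 167.8
  V: 0 + 1(275.4) = 275.4
  U: 0 + 1(255.8) = 255.8
Total out = 699 mol; y_U = 255.8 / 699 = 0.366.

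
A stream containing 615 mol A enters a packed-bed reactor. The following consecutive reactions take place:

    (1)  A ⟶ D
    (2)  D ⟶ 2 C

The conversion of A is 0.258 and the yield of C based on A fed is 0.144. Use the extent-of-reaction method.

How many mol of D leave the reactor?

114 mol

Conversion of A: A consumed = 1ξ₁ = 0.258 × 615 → ξ₁ = 158.7 mol.
Yield of C: 2ξ₂ / 615 = 0.144 → ξ₂ = 44.28 mol.
Outlet amounts (n = n₀ + Σ ν·ξ):
  A: 615 − 1(158.7) = 456.3
  D: 0 + 1(158.7) − 1(44.28) = 114.4
  C: 0 + 2(44.28) = 88.56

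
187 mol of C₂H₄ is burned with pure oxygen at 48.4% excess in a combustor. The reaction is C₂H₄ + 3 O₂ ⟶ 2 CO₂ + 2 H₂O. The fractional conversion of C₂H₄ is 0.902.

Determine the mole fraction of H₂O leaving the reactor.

Stoichiometric O₂ = 3 × 187 = 561 mol; O₂ fed = 561 × 1.484 = 832.5 mol.
Fuel reacted = 0.902 × 187 → ξ = 168.7 mol.
Outlet (n = n₀ + ν ξ):
  C₂H₄: 187 − 1(168.7) = 18.33
  O₂: 832.5 − 3(168.7) = 326.5
  CO₂: 0 + 2(168.7) = 337.3
  H₂O: 0 + 2(168.7) = 337.3
Total out = 1020 mol; y_H₂O = 337.3 / 1020 = 0.3309.

0.331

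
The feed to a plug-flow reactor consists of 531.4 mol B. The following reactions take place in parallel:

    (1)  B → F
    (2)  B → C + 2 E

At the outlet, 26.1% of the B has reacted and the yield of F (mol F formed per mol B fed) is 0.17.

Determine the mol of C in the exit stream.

Yield of F: 1ξ₁ / 531.4 = 0.17 → ξ₁ = 90.34 mol.
Conversion of B: 1ξ₁ + 1ξ₂ = 0.261 × 531.4 = 138.7 → ξ₂ = 48.36 mol.
Outlet amounts (n = n₀ + Σ ν·ξ):
  B: 531.4 − 1(90.34) − 1(48.36) = 392.7
  F: 0 + 1(90.34) = 90.34
  C: 0 + 1(48.36) = 48.36
  E: 0 + 2(48.36) = 96.71

48.4 mol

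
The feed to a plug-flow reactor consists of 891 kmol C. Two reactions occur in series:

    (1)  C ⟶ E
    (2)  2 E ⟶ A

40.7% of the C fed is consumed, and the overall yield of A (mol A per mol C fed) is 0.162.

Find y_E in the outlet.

Conversion of C: C consumed = 1ξ₁ = 0.407 × 891 → ξ₁ = 362.6 kmol.
Yield of A: 1ξ₂ / 891 = 0.162 → ξ₂ = 144.3 kmol.
Outlet amounts (n = n₀ + Σ ν·ξ):
  C: 891 − 1(362.6) = 528.4
  E: 0 + 1(362.6) − 2(144.3) = 73.95
  A: 0 + 1(144.3) = 144.3
Total out = 746.7 kmol; y_E = 73.95 / 746.7 = 0.09905.

0.099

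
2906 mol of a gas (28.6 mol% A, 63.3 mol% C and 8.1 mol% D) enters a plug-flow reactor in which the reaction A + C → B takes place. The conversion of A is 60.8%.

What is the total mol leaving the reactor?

A reacted = 0.608 × 831.1 = 505.3 mol; ν_A = −1, so ξ = 505.3/1 = 505.3 mol.
Outlet amounts (n = n₀ + ν ξ):
  A: 831.1 − 1(505.3) = 325.8
  C: 1839 − 1(505.3) = 1334
  B: 0 + 1(505.3) = 505.3
  D: 235.4 (inert)
Total out = 325.8 + 1334 + 505.3 + 235.4 = 2401 mol.

2400 mol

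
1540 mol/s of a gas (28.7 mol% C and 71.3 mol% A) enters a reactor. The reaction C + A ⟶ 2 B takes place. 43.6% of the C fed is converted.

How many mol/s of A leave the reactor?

905 mol/s

C reacted = 0.436 × 442 = 192.7 mol/s; ν_C = −1, so ξ = 192.7/1 = 192.7 mol/s.
Outlet amounts (n = n₀ + ν ξ):
  C: 442 − 1(192.7) = 249.3
  A: 1098 − 1(192.7) = 905.3
  B: 0 + 2(192.7) = 385.4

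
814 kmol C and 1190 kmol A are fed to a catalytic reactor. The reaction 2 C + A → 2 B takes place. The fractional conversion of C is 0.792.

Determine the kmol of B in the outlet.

C reacted = 0.792 × 814 = 644.7 kmol; ν_C = −2, so ξ = 644.7/2 = 322.3 kmol.
Outlet amounts (n = n₀ + ν ξ):
  C: 814 − 2(322.3) = 169.3
  A: 1190 − 1(322.3) = 867.7
  B: 0 + 2(322.3) = 644.7

645 kmol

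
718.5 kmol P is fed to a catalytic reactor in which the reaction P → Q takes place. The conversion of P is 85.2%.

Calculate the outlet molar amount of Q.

P reacted = 0.852 × 718.5 = 612.2 kmol; ν_P = −1, so ξ = 612.2/1 = 612.2 kmol.
Outlet amounts (n = n₀ + ν ξ):
  P: 718.5 − 1(612.2) = 106.3
  Q: 0 + 1(612.2) = 612.2

612 kmol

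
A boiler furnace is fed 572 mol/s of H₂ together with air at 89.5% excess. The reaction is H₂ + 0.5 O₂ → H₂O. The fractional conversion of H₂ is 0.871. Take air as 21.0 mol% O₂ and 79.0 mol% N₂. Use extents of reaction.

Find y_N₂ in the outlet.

0.702

Stoichiometric O₂ = 0.5 × 572 = 286 mol/s; O₂ fed = 286 × 1.895 = 542 mol/s.
N₂ fed = 542 × 79/21 = 2039 mol/s.
Fuel reacted = 0.871 × 572 → ξ = 498.2 mol/s.
Outlet (n = n₀ + ν ξ):
  H₂: 572 − 1(498.2) = 73.79
  O₂: 542 − 0.5(498.2) = 292.9
  N₂: 2039 (inert)
  H₂O: 0 + 1(498.2) = 498.2
Total out = 2904 mol/s; y_N₂ = 2039 / 2904 = 0.7022.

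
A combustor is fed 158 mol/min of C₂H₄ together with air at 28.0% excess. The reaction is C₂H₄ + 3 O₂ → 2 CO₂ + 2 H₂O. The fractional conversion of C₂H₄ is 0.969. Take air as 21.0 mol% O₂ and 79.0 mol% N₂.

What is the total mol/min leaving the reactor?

Stoichiometric O₂ = 3 × 158 = 474 mol/min; O₂ fed = 474 × 1.280 = 606.7 mol/min.
N₂ fed = 606.7 × 79/21 = 2282 mol/min.
Fuel reacted = 0.969 × 158 → ξ = 153.1 mol/min.
Outlet (n = n₀ + ν ξ):
  C₂H₄: 158 − 1(153.1) = 4.898
  O₂: 606.7 − 3(153.1) = 147.4
  N₂: 2282 (inert)
  CO₂: 0 + 2(153.1) = 306.2
  H₂O: 0 + 2(153.1) = 306.2
Total out = 4.898 + 147.4 + 2282 + 306.2 + 306.2 = 3047 mol/min.

3050 mol/min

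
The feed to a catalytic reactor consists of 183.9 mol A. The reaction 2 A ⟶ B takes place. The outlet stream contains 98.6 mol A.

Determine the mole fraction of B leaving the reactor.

For A: n = n₀ − 2ξ → 98.6 = 183.9 − 2ξ, giving ξ = 42.65 mol.
Outlet amounts (n = n₀ + ν ξ):
  A: 183.9 − 2(42.65) = 98.6
  B: 0 + 1(42.65) = 42.65
Total out = 141.2 mol; y_B = 42.65 / 141.2 = 0.3019.

0.302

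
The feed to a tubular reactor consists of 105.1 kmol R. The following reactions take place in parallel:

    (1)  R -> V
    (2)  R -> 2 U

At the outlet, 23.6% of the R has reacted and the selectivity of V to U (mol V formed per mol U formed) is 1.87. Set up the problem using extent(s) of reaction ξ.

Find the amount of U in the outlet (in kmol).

10.5 kmol

Conversion of R: R consumed = 0.236 × 105.1 = 24.8 kmol = 1ξ₁ + 1ξ₂.
Selectivity: 1ξ₁ / (2ξ₂) = 1.87 → ξ₁ = 3.74 ξ₂.
Substitute: (1·3.74 + 1) ξ₂ = 24.8 → ξ₂ = 5.233 kmol, ξ₁ = 19.57 kmol.
Outlet amounts (n = n₀ + Σ ν·ξ):
  R: 105.1 − 1(19.57) − 1(5.233) = 80.3
  V: 0 + 1(19.57) = 19.57
  U: 0 + 2(5.233) = 10.47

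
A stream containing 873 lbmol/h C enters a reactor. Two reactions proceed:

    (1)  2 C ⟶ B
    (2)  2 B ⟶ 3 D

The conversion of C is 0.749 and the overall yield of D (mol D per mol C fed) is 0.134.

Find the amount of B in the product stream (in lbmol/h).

249 lbmol/h

Conversion of C: C consumed = 2ξ₁ = 0.749 × 873 → ξ₁ = 326.9 lbmol/h.
Yield of D: 3ξ₂ / 873 = 0.134 → ξ₂ = 38.99 lbmol/h.
Outlet amounts (n = n₀ + Σ ν·ξ):
  C: 873 − 2(326.9) = 219.1
  B: 0 + 1(326.9) − 2(38.99) = 249
  D: 0 + 3(38.99) = 117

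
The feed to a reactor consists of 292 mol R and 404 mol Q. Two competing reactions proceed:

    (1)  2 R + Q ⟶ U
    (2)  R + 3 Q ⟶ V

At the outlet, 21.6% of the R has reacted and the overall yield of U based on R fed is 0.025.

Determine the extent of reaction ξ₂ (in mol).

Yield of U: 1ξ₁ / 292 = 0.025 → ξ₁ = 7.3 mol.
Conversion of R: 2ξ₁ + 1ξ₂ = 0.216 × 292 = 63.07 → ξ₂ = 48.47 mol.
Outlet amounts (n = n₀ + Σ ν·ξ):
  R: 292 − 2(7.3) − 1(48.47) = 228.9
  Q: 404 − 1(7.3) − 3(48.47) = 251.3
  U: 0 + 1(7.3) = 7.3
  V: 0 + 1(48.47) = 48.47

ξ₂ = 48.5 mol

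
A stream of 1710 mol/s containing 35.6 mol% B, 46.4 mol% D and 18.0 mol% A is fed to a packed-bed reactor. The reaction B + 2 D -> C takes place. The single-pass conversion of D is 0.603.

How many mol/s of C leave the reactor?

D reacted = 0.603 × 793.4 = 478.4 mol/s; ν_D = −2, so ξ = 478.4/2 = 239.2 mol/s.
Outlet amounts (n = n₀ + ν ξ):
  B: 608.8 − 1(239.2) = 369.5
  D: 793.4 − 2(239.2) = 315
  C: 0 + 1(239.2) = 239.2
  A: 307.8 (inert)

239 mol/s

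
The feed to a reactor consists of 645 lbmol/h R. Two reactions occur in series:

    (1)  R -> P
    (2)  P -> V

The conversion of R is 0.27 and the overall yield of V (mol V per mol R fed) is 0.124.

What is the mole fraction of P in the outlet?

Conversion of R: R consumed = 1ξ₁ = 0.27 × 645 → ξ₁ = 174.2 lbmol/h.
Yield of V: 1ξ₂ / 645 = 0.124 → ξ₂ = 79.98 lbmol/h.
Outlet amounts (n = n₀ + Σ ν·ξ):
  R: 645 − 1(174.2) = 470.9
  P: 0 + 1(174.2) − 1(79.98) = 94.17
  V: 0 + 1(79.98) = 79.98
Total out = 645 lbmol/h; y_P = 94.17 / 645 = 0.146.

0.146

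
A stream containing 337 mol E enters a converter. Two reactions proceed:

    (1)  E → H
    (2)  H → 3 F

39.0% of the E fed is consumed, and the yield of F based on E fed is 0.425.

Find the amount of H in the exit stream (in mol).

83.7 mol

Conversion of E: E consumed = 1ξ₁ = 0.39 × 337 → ξ₁ = 131.4 mol.
Yield of F: 3ξ₂ / 337 = 0.425 → ξ₂ = 47.74 mol.
Outlet amounts (n = n₀ + Σ ν·ξ):
  E: 337 − 1(131.4) = 205.6
  H: 0 + 1(131.4) − 1(47.74) = 83.69
  F: 0 + 3(47.74) = 143.2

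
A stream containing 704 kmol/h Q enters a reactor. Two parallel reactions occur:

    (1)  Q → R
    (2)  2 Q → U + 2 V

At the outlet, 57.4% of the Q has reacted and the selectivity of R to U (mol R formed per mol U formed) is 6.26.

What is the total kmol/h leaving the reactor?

753 kmol/h

Conversion of Q: Q consumed = 0.574 × 704 = 404.1 kmol/h = 1ξ₁ + 2ξ₂.
Selectivity: 1ξ₁ / (1ξ₂) = 6.26 → ξ₁ = 6.26 ξ₂.
Substitute: (1·6.26 + 2) ξ₂ = 404.1 → ξ₂ = 48.92 kmol/h, ξ₁ = 306.3 kmol/h.
Outlet amounts (n = n₀ + Σ ν·ξ):
  Q: 704 − 1(306.3) − 2(48.92) = 299.9
  R: 0 + 1(306.3) = 306.3
  U: 0 + 1(48.92) = 48.92
  V: 0 + 2(48.92) = 97.84
Total out = 299.9 + 306.3 + 48.92 + 97.84 = 752.9 kmol/h.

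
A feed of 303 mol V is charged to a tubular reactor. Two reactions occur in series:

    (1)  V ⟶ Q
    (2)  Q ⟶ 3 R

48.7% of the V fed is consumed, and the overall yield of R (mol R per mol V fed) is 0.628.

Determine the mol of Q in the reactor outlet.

84.1 mol

Conversion of V: V consumed = 1ξ₁ = 0.487 × 303 → ξ₁ = 147.6 mol.
Yield of R: 3ξ₂ / 303 = 0.628 → ξ₂ = 63.43 mol.
Outlet amounts (n = n₀ + Σ ν·ξ):
  V: 303 − 1(147.6) = 155.4
  Q: 0 + 1(147.6) − 1(63.43) = 84.13
  R: 0 + 3(63.43) = 190.3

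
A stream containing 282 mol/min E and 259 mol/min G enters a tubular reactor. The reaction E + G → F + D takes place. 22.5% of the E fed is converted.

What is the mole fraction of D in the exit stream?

0.117

E reacted = 0.225 × 282 = 63.45 mol/min; ν_E = −1, so ξ = 63.45/1 = 63.45 mol/min.
Outlet amounts (n = n₀ + ν ξ):
  E: 282 − 1(63.45) = 218.6
  G: 259 − 1(63.45) = 195.6
  F: 0 + 1(63.45) = 63.45
  D: 0 + 1(63.45) = 63.45
Total out = 541 mol/min; y_D = 63.45 / 541 = 0.1173.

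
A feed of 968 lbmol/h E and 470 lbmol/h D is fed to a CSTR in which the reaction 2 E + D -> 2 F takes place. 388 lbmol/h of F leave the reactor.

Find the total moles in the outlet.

For F: n = n₀ + 2ξ → 388 = 0 + 2ξ, giving ξ = 194 lbmol/h.
Outlet amounts (n = n₀ + ν ξ):
  E: 968 − 2(194) = 580
  D: 470 − 1(194) = 276
  F: 0 + 2(194) = 388
Total out = 580 + 276 + 388 = 1244 lbmol/h.

1240 lbmol/h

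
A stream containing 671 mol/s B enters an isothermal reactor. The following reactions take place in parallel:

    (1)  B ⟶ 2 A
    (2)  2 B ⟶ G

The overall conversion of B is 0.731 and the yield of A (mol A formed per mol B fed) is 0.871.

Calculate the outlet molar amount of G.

99.1 mol/s

Yield of A: 2ξ₁ / 671 = 0.871 → ξ₁ = 292.2 mol/s.
Conversion of B: 1ξ₁ + 2ξ₂ = 0.731 × 671 = 490.5 → ξ₂ = 99.14 mol/s.
Outlet amounts (n = n₀ + Σ ν·ξ):
  B: 671 − 1(292.2) − 2(99.14) = 180.5
  A: 0 + 2(292.2) = 584.4
  G: 0 + 1(99.14) = 99.14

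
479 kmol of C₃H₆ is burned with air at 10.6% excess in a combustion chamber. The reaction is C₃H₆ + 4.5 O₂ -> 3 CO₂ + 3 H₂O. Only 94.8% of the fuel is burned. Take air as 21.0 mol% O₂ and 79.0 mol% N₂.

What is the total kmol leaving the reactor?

12100 kmol

Stoichiometric O₂ = 4.5 × 479 = 2156 kmol; O₂ fed = 2156 × 1.106 = 2384 kmol.
N₂ fed = 2384 × 79/21 = 8968 kmol.
Fuel reacted = 0.948 × 479 → ξ = 454.1 kmol.
Outlet (n = n₀ + ν ξ):
  C₃H₆: 479 − 1(454.1) = 24.91
  O₂: 2384 − 4.5(454.1) = 340.6
  N₂: 8968 (inert)
  CO₂: 0 + 3(454.1) = 1362
  H₂O: 0 + 3(454.1) = 1362
Total out = 24.91 + 340.6 + 8968 + 1362 + 1362 = 12060 kmol.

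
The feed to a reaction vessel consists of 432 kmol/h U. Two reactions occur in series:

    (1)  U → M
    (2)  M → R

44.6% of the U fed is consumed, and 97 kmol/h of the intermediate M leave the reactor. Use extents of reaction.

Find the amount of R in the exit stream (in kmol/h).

Conversion of U: U consumed = 1ξ₁ = 0.446 × 432 → ξ₁ = 192.7 kmol/h.
M balance: n_M = 0 + 1ξ₁ − 1ξ₂ = 97 → ξ₂ = (1·192.7 − 97)/1 = 95.67 kmol/h.
Outlet amounts (n = n₀ + Σ ν·ξ):
  U: 432 − 1(192.7) = 239.3
  M: 0 + 1(192.7) − 1(95.67) = 97
  R: 0 + 1(95.67) = 95.67

95.7 kmol/h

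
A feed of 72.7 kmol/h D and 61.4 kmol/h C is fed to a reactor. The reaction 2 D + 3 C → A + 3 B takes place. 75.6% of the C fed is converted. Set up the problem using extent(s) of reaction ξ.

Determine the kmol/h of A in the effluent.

C reacted = 0.756 × 61.4 = 46.42 kmol/h; ν_C = −3, so ξ = 46.42/3 = 15.47 kmol/h.
Outlet amounts (n = n₀ + ν ξ):
  D: 72.7 − 2(15.47) = 41.75
  C: 61.4 − 3(15.47) = 14.98
  A: 0 + 1(15.47) = 15.47
  B: 0 + 3(15.47) = 46.42

15.5 kmol/h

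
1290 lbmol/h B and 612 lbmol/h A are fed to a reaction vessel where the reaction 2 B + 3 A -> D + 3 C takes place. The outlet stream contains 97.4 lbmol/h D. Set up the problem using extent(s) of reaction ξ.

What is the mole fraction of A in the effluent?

For D: n = n₀ + 1ξ → 97.4 = 0 + 1ξ, giving ξ = 97.4 lbmol/h.
Outlet amounts (n = n₀ + ν ξ):
  B: 1290 − 2(97.4) = 1095
  A: 612 − 3(97.4) = 319.8
  D: 0 + 1(97.4) = 97.4
  C: 0 + 3(97.4) = 292.2
Total out = 1805 lbmol/h; y_A = 319.8 / 1805 = 0.1772.

0.177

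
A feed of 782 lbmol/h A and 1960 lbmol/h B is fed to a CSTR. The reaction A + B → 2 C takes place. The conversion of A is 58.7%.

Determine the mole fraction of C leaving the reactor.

A reacted = 0.587 × 782 = 459 lbmol/h; ν_A = −1, so ξ = 459/1 = 459 lbmol/h.
Outlet amounts (n = n₀ + ν ξ):
  A: 782 − 1(459) = 323
  B: 1960 − 1(459) = 1501
  C: 0 + 2(459) = 918.1
Total out = 2742 lbmol/h; y_C = 918.1 / 2742 = 0.3348.

0.335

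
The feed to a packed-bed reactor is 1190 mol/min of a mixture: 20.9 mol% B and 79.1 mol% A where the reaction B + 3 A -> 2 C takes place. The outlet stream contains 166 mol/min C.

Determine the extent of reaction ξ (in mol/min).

ξ = 83 mol/min

For C: n = n₀ + 2ξ → 166 = 0 + 2ξ, giving ξ = 83 mol/min.
Outlet amounts (n = n₀ + ν ξ):
  B: 248.7 − 1(83) = 165.7
  A: 941.3 − 3(83) = 692.3
  C: 0 + 2(83) = 166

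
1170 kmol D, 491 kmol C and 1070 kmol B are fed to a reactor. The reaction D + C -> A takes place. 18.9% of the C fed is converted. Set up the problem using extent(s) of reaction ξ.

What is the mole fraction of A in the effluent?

C reacted = 0.189 × 491 = 92.8 kmol; ν_C = −1, so ξ = 92.8/1 = 92.8 kmol.
Outlet amounts (n = n₀ + ν ξ):
  D: 1170 − 1(92.8) = 1077
  C: 491 − 1(92.8) = 398.2
  A: 0 + 1(92.8) = 92.8
  B: 1070 (inert)
Total out = 2638 kmol; y_A = 92.8 / 2638 = 0.03518.

0.0352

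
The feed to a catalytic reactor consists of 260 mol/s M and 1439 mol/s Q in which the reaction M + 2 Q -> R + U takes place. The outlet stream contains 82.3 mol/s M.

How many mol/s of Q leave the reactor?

1080 mol/s

For M: n = n₀ − 1ξ → 82.3 = 260 − 1ξ, giving ξ = 177.7 mol/s.
Outlet amounts (n = n₀ + ν ξ):
  M: 260 − 1(177.7) = 82.3
  Q: 1439 − 2(177.7) = 1084
  R: 0 + 1(177.7) = 177.7
  U: 0 + 1(177.7) = 177.7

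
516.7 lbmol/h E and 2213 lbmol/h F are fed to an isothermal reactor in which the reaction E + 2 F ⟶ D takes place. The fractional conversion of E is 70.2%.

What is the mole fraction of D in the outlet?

0.181

E reacted = 0.702 × 516.7 = 362.7 lbmol/h; ν_E = −1, so ξ = 362.7/1 = 362.7 lbmol/h.
Outlet amounts (n = n₀ + ν ξ):
  E: 516.7 − 1(362.7) = 154
  F: 2213 − 2(362.7) = 1488
  D: 0 + 1(362.7) = 362.7
Total out = 2004 lbmol/h; y_D = 362.7 / 2004 = 0.181.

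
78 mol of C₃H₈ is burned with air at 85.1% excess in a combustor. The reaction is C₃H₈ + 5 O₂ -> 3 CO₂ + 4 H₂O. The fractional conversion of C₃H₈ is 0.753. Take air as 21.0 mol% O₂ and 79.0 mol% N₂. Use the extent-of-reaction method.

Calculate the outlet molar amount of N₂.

2720 mol

Stoichiometric O₂ = 5 × 78 = 390 mol; O₂ fed = 390 × 1.851 = 721.9 mol.
N₂ fed = 721.9 × 79/21 = 2716 mol.
Fuel reacted = 0.753 × 78 → ξ = 58.73 mol.
Outlet (n = n₀ + ν ξ):
  C₃H₈: 78 − 1(58.73) = 19.27
  O₂: 721.9 − 5(58.73) = 428.2
  N₂: 2716 (inert)
  CO₂: 0 + 3(58.73) = 176.2
  H₂O: 0 + 4(58.73) = 234.9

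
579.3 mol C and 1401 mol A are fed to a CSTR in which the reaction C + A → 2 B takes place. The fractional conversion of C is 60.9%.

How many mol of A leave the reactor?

1050 mol

C reacted = 0.609 × 579.3 = 352.8 mol; ν_C = −1, so ξ = 352.8/1 = 352.8 mol.
Outlet amounts (n = n₀ + ν ξ):
  C: 579.3 − 1(352.8) = 226.5
  A: 1401 − 1(352.8) = 1048
  B: 0 + 2(352.8) = 705.6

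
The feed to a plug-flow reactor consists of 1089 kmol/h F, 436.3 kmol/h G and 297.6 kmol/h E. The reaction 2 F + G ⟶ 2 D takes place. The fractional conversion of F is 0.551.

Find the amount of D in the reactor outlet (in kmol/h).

F reacted = 0.551 × 1089 = 600 kmol/h; ν_F = −2, so ξ = 600/2 = 300 kmol/h.
Outlet amounts (n = n₀ + ν ξ):
  F: 1089 − 2(300) = 489
  G: 436.3 − 1(300) = 136.3
  D: 0 + 2(300) = 600
  E: 297.6 (inert)

600 kmol/h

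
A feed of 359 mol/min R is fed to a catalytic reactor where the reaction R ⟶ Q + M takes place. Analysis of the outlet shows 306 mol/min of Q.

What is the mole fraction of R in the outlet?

For Q: n = n₀ + 1ξ → 306 = 0 + 1ξ, giving ξ = 306 mol/min.
Outlet amounts (n = n₀ + ν ξ):
  R: 359 − 1(306) = 53
  Q: 0 + 1(306) = 306
  M: 0 + 1(306) = 306
Total out = 665 mol/min; y_R = 53 / 665 = 0.0797.

0.0797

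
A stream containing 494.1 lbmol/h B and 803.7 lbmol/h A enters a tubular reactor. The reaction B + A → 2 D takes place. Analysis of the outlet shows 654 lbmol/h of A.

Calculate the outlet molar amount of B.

344 lbmol/h

For A: n = n₀ − 1ξ → 654 = 803.7 − 1ξ, giving ξ = 149.7 lbmol/h.
Outlet amounts (n = n₀ + ν ξ):
  B: 494.1 − 1(149.7) = 344.4
  A: 803.7 − 1(149.7) = 654
  D: 0 + 2(149.7) = 299.4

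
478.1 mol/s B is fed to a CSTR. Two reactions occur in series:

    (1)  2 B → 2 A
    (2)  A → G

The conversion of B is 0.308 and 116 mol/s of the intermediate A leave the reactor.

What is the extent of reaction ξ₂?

Conversion of B: B consumed = 2ξ₁ = 0.308 × 478.1 → ξ₁ = 73.63 mol/s.
A balance: n_A = 0 + 2ξ₁ − 1ξ₂ = 116 → ξ₂ = (2·73.63 − 116)/1 = 31.25 mol/s.
Outlet amounts (n = n₀ + Σ ν·ξ):
  B: 478.1 − 2(73.63) = 330.8
  A: 0 + 2(73.63) − 1(31.25) = 116
  G: 0 + 1(31.25) = 31.25

ξ₂ = 31.3 mol/s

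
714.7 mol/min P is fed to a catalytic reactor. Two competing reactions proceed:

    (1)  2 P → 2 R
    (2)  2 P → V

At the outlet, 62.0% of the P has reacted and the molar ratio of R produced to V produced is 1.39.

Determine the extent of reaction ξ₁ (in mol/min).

ξ₁ = 90.8 mol/min

Conversion of P: P consumed = 0.62 × 714.7 = 443.1 mol/min = 2ξ₁ + 2ξ₂.
Selectivity: 2ξ₁ / (1ξ₂) = 1.39 → ξ₁ = 0.695 ξ₂.
Substitute: (2·0.695 + 2) ξ₂ = 443.1 → ξ₂ = 130.7 mol/min, ξ₁ = 90.84 mol/min.
Outlet amounts (n = n₀ + Σ ν·ξ):
  P: 714.7 − 2(90.84) − 2(130.7) = 271.6
  R: 0 + 2(90.84) = 181.7
  V: 0 + 1(130.7) = 130.7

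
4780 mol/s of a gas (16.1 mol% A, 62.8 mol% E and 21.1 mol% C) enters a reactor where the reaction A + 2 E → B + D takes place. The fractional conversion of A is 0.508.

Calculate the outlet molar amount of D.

391 mol/s

A reacted = 0.508 × 769.6 = 390.9 mol/s; ν_A = −1, so ξ = 390.9/1 = 390.9 mol/s.
Outlet amounts (n = n₀ + ν ξ):
  A: 769.6 − 1(390.9) = 378.6
  E: 3002 − 2(390.9) = 2220
  B: 0 + 1(390.9) = 390.9
  D: 0 + 1(390.9) = 390.9
  C: 1009 (inert)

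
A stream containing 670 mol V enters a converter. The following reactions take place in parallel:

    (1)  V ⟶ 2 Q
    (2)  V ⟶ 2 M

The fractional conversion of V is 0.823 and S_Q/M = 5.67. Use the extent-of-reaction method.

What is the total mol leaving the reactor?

Conversion of V: V consumed = 0.823 × 670 = 551.4 mol = 1ξ₁ + 1ξ₂.
Selectivity: 2ξ₁ / (2ξ₂) = 5.67 → ξ₁ = 5.67 ξ₂.
Substitute: (1·5.67 + 1) ξ₂ = 551.4 → ξ₂ = 82.67 mol, ξ₁ = 468.7 mol.
Outlet amounts (n = n₀ + Σ ν·ξ):
  V: 670 − 1(468.7) − 1(82.67) = 118.6
  Q: 0 + 2(468.7) = 937.5
  M: 0 + 2(82.67) = 165.3
Total out = 118.6 + 937.5 + 165.3 = 1221 mol.

1220 mol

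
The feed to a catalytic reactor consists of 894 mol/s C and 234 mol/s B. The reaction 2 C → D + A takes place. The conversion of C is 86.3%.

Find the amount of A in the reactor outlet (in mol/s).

386 mol/s

C reacted = 0.863 × 894 = 771.5 mol/s; ν_C = −2, so ξ = 771.5/2 = 385.8 mol/s.
Outlet amounts (n = n₀ + ν ξ):
  C: 894 − 2(385.8) = 122.5
  D: 0 + 1(385.8) = 385.8
  A: 0 + 1(385.8) = 385.8
  B: 234 (inert)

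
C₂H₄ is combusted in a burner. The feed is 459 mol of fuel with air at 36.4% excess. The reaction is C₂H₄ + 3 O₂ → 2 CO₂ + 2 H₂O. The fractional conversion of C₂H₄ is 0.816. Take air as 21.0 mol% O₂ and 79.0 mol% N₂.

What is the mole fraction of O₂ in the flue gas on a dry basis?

0.0872

Stoichiometric O₂ = 3 × 459 = 1377 mol; O₂ fed = 1377 × 1.364 = 1878 mol.
N₂ fed = 1878 × 79/21 = 7066 mol.
Fuel reacted = 0.816 × 459 → ξ = 374.5 mol.
Outlet (n = n₀ + ν ξ):
  C₂H₄: 459 − 1(374.5) = 84.46
  O₂: 1878 − 3(374.5) = 754.6
  N₂: 7066 (inert)
  CO₂: 0 + 2(374.5) = 749.1
  H₂O: 0 + 2(374.5) = 749.1
Dry total = 8654 mol; y_O₂ (dry) = 754.6 / 8654 = 0.0872.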